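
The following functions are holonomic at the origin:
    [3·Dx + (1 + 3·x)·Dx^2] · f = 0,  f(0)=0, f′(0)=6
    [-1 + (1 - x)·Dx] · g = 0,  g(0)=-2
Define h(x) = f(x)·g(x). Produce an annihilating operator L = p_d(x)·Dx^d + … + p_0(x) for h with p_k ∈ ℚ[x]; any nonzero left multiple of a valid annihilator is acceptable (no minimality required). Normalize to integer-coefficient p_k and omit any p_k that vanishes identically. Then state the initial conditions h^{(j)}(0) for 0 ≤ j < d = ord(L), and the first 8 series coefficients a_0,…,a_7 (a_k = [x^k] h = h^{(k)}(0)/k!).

f: a_k = 0, 6, -9, 18, -81/2, 486/5, -243, 4374/7, …
g: a_k = -2, -2, -2, -2, -2, -2, -2, -2, …
L₀ := L_f ⊗_s L_g (sym. prod.), ord ≤ 2.
L = 3 + (-1 + 9·x)·Dx + (-1 - 2·x + 3·x^2)·Dx^2  (order 2).
h: a_k = 0, -12, 6, -30, 51, -717/5, 1713/5, -31749/35, …
ICs: h(0) = 0, h′(0) = -12.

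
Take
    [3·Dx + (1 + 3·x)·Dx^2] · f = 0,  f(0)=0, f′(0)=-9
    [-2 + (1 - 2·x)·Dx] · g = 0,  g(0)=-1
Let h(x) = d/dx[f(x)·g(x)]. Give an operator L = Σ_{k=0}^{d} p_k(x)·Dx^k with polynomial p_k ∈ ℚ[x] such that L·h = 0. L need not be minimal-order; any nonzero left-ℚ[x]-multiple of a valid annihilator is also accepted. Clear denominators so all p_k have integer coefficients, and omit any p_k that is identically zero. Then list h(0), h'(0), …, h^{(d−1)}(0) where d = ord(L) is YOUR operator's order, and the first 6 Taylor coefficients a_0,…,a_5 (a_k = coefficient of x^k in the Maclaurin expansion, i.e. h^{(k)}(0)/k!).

L = 24 + 30·x·Dx + (-1 - x + 6·x^2)·Dx^2  (order 2).
h: a_k = 9, 9, 108, 45, 1683/2, -837/5, …
ICs: h(0) = 9, h′(0) = 9.

f: a_k = 0, -9, 27/2, -27, 243/4, -729/5, …
g: a_k = -1, -2, -4, -8, -16, -32, …
Sym-product of L_f,L_g gives L₀ (≤ ord 2).
Differentiate: ansatz ord ≤ ord L₀ ⇒ L.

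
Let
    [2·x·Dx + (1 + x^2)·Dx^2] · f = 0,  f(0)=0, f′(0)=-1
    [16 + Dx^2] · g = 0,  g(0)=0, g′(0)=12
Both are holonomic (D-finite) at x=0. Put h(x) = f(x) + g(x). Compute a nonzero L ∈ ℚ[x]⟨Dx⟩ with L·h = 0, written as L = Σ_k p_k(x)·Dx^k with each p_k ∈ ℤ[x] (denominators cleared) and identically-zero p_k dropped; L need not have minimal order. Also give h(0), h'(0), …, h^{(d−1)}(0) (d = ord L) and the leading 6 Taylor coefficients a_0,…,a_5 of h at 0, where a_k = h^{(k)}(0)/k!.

f: a_k = 0, -1, 0, 1/3, 0, -1/5, …
g: a_k = 0, 12, 0, -32, 0, 128/5, …
Weyl lclm of L_f,L_g ⇒ L₀ (ord ≤ 4).
L = (64·x + 704·x^3 + 256·x^5)·Dx + (112 + 416·x^2 + 432·x^4 + 128·x^6)·Dx^2 + (4·x + 44·x^3 + 16·x^5)·Dx^3 + (7 + 26·x^2 + 27·x^4 + 8·x^6)·Dx^4  (order 4).
h: a_k = 0, 11, 0, -95/3, 0, 127/5, …
ICs: h(0) = 0, h′(0) = 11, h′′(0) = 0, h′′′(0) = -190.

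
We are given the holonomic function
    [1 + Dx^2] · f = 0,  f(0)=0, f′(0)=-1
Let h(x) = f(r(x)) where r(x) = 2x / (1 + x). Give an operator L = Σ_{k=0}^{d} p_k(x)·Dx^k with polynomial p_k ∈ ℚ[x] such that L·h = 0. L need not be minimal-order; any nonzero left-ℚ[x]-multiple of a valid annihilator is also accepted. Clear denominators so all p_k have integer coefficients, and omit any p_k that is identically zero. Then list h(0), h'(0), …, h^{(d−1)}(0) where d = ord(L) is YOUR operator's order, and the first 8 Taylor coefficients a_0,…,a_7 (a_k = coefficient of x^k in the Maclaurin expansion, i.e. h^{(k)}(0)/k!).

f: a_k = 0, -1, 0, 1/6, 0, -1/120, 0, 1/5040, …
Change of var in L_f (x↦r) gives L₀.
L = 4 + (2 + 6·x + 6·x^2 + 2·x^3)·Dx + (1 + 4·x + 6·x^2 + 4·x^3 + x^4)·Dx^2  (order 2).
h: a_k = 0, -2, 2, -2/3, -2, 86/15, -10, 4418/315, …
ICs: h(0) = 0, h′(0) = -2.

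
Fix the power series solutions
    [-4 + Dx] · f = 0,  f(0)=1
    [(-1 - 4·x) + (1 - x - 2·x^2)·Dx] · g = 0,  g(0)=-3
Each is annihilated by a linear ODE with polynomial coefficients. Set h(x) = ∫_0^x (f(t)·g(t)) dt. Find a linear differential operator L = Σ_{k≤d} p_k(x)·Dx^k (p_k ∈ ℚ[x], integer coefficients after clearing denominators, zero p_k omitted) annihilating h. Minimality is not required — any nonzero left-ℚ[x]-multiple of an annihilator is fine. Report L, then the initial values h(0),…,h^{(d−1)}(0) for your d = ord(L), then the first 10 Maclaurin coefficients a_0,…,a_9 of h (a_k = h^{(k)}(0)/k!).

f: a_k = 1, 4, 8, 32/3, 32/3, 128/15, 256/45, 1024/315, 512/315, 2048/2835, …
g: a_k = -3, -3, -9, -15, -33, -63, -129, -255, -513, -1023, …
L₀ := L_f ⊗_s L_g (sym. prod.), ord ≤ 1.
Integrate: L := L₀·Dx.
L = (5 - 8·x^2)·Dx + (-1 + x + 2·x^2)·Dx^2  (order 2).
h: a_k = 0, -3, -15/2, -15, -107/4, -229/5, -781/10, -2831/21, -39703/168, -14711/35, …
ICs: h(0) = 0, h′(0) = -3.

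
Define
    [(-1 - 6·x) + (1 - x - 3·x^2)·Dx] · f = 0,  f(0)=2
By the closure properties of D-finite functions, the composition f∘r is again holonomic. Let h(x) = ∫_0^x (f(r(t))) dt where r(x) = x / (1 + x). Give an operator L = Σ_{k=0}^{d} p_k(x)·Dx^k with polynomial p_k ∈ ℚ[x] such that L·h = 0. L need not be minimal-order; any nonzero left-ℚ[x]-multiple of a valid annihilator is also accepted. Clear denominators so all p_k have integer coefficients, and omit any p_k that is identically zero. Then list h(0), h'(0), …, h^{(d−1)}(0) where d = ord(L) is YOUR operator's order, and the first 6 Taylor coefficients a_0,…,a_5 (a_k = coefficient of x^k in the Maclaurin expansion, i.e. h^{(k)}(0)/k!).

L = (1 + 7·x)·Dx + (-1 - 2·x + 2·x^2 + 3·x^3)·Dx^2  (order 2).
h: a_k = 0, 2, 1, 2, 0, 18/5, …
ICs: h(0) = 0, h′(0) = 2.

f: a_k = 2, 2, 8, 14, 38, 80, …
Substitute x→r, Dx→(1/r')Dx; clear ⇒ L₀.
h=∫₀ˣh₀: take L = L₀·Dx.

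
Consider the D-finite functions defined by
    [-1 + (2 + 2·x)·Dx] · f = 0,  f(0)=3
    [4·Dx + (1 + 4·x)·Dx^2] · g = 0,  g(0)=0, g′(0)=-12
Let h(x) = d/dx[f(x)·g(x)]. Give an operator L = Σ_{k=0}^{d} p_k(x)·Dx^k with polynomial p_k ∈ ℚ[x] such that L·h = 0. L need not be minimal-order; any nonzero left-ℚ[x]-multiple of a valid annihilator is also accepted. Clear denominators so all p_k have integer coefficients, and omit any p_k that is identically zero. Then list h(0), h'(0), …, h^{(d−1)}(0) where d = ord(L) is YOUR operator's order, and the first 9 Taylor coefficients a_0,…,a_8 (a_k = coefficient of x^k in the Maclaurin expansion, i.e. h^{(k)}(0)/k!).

L = (-83 - 40·x + 16·x^2) + (-196 - 372·x - 48·x^2 + 128·x^3)·Dx + (-20 - 104·x - 84·x^2 + 64·x^3 + 64·x^4)·Dx^2  (order 2).
h: a_k = -36, 108, -909/2, 1875, -244047/32, 4929219/160, -158740161/1280, 1116101001/2240, -114660809973/57344, …
ICs: h(0) = -36, h′(0) = 108.

f: a_k = 3, 3/2, -3/8, 3/16, -15/128, 21/256, -63/1024, 99/2048, -1287/32768, …
g: a_k = 0, -12, 24, -64, 192, -3072/5, 2048, -49152/7, 24576, …
f·g: L₀ = L_f ⊗_s L_g, ord ≤ 1·2.
Derive L from L₀ (diff closure).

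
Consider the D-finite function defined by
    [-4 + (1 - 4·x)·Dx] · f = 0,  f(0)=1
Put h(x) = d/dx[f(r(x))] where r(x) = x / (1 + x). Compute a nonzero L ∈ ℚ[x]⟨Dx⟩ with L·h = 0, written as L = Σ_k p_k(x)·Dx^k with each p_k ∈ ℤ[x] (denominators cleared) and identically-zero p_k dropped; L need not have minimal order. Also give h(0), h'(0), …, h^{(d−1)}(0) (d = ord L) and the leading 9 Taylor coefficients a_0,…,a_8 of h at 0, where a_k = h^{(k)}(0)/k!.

L = 6 + (-1 + 3·x)·Dx  (order 1).
h: a_k = 4, 24, 108, 432, 1620, 5832, 20412, 69984, 236196, …
ICs: h(0) = 4.

f: a_k = 1, 4, 16, 64, 256, 1024, 4096, 16384, 65536, …
Substitute x→r, Dx→(1/r')Dx; clear ⇒ L₀.
h₀' ⇒ L via d/dx closure of L₀.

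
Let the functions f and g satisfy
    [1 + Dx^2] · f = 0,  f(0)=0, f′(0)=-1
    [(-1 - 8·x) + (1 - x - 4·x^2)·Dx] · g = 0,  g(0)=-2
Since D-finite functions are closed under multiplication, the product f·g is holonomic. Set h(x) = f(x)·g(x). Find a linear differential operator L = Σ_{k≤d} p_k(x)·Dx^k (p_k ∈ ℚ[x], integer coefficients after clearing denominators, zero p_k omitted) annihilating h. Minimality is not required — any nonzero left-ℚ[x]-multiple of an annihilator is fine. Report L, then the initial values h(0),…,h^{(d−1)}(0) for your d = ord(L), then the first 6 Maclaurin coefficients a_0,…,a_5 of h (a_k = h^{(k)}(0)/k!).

L = (7 + x + 4·x^2) + (2 + 16·x)·Dx + (-1 + x + 4·x^2)·Dx^2  (order 2).
h: a_k = 0, 2, 2, 29/3, 53/3, 1127/20, …
ICs: h(0) = 0, h′(0) = 2.

f: a_k = 0, -1, 0, 1/6, 0, -1/120, …
g: a_k = -2, -2, -10, -18, -58, -130, …
Sym-product of L_f,L_g gives L₀ (≤ ord 2).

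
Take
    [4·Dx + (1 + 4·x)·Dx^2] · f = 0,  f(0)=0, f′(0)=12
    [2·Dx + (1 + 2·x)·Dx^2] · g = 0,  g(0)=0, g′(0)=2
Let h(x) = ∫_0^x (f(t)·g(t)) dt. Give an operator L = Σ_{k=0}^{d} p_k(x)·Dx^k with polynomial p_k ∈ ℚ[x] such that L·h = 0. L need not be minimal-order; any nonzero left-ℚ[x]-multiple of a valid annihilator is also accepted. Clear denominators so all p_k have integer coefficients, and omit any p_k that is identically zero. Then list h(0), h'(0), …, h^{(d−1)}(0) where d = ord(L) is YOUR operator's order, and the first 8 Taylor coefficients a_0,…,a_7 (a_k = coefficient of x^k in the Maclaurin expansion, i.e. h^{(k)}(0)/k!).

L = (160 + 768·x + 1024·x^2)·Dx^2 + (264 + 2144·x + 5760·x^2 + 5120·x^3)·Dx^3 + (64 + 720·x + 2976·x^2 + 5376·x^3 + 3584·x^4)·Dx^4 + (3 + 44·x + 252·x^2 + 704·x^3 + 960·x^4 + 512·x^5)·Dx^5  (order 5).
h: a_k = 0, 0, 0, 8, -18, 208/5, -104, 4192/15, …
ICs: h(0) = 0, h′(0) = 0, h′′(0) = 0, h′′′(0) = 48, h′′′′(0) = -432.

f: a_k = 0, 12, -24, 64, -192, 3072/5, -2048, 49152/7, …
g: a_k = 0, 2, -2, 8/3, -4, 32/5, -32/3, 128/7, …
h₀=f·g: eliminate ⇒ L₀, order ≤ 2·2.
h=∫₀ˣh₀: take L = L₀·Dx.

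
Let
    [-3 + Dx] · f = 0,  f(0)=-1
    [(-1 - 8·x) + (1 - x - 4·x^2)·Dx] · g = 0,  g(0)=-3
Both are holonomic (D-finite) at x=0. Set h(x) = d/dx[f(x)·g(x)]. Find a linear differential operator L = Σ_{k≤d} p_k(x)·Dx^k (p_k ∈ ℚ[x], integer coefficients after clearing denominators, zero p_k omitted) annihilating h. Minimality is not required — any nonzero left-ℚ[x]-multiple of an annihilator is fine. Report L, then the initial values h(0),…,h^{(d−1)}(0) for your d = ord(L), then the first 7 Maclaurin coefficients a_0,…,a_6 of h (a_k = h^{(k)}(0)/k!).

L = (25 + 48·x - 39·x^2 - 120·x^3 + 144·x^4) + (-4 - x + 33·x^2 + 8·x^3 - 48·x^4)·Dx  (order 1).
h: a_k = 12, 75, 297, 2073/2, 3306, 408177/40, 243423/8, …
ICs: h(0) = 12.

f: a_k = -1, -3, -9/2, -9/2, -27/8, -81/40, -81/80, …
g: a_k = -3, -3, -15, -27, -87, -195, -543, …
h₀=f·g: eliminate ⇒ L₀, order ≤ 1·1.
Derive L from L₀ (diff closure).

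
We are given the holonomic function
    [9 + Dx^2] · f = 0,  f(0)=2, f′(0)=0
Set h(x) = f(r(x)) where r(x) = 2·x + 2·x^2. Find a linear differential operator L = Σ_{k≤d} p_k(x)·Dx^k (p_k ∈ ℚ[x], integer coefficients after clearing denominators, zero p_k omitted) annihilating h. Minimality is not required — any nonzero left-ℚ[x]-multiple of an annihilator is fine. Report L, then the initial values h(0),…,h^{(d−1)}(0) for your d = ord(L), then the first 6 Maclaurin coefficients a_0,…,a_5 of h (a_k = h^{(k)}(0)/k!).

f: a_k = 2, 0, -9, 0, 27/4, 0, …
Substitute x→r, Dx→(1/r')Dx; clear ⇒ L₀.
L = (36 + 216·x + 432·x^2 + 288·x^3) - 2·Dx + (1 + 2·x)·Dx^2  (order 2).
h: a_k = 2, 0, -36, -72, 72, 432, …
ICs: h(0) = 2, h′(0) = 0.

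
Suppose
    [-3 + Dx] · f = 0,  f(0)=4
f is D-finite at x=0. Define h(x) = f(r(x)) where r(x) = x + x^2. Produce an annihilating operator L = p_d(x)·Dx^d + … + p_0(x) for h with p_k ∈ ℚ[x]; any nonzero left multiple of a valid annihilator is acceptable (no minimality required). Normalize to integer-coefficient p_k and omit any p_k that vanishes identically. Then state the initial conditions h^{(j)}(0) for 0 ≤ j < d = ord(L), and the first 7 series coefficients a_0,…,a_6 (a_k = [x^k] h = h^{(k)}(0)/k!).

f: a_k = 4, 12, 18, 18, 27/2, 81/10, 81/20, …
h₀=f(r): pull back L_f along r ⇒ L₀.
L = (-3 - 6·x) + Dx  (order 1).
h: a_k = 4, 12, 30, 54, 171/2, 1161/10, 2871/20, …
ICs: h(0) = 4.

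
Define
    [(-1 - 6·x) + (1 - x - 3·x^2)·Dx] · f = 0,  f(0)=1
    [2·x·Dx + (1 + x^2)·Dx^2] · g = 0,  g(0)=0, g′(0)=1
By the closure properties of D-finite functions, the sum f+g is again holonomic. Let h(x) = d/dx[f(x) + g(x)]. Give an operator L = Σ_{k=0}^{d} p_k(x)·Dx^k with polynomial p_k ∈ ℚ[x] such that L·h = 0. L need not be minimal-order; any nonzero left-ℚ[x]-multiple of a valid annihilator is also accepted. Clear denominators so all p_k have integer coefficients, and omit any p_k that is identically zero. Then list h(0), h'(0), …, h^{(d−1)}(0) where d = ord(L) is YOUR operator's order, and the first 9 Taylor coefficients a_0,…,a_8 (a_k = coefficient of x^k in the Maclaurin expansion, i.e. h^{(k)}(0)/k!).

L = (-8 + 32·x + 300·x^2 + 504·x^3 + 1134·x^4 + 162·x^6) + (22 + 148·x + 184·x^2 + 576·x^3 + 441·x^4 + 918·x^5 + 27·x^6 + 162·x^7)·Dx + (-4 - 6·x - 18·x^2 + 60·x^3 + 85·x^4 + 75·x^5 + 126·x^6 + 9·x^7 + 27·x^8)·Dx^2  (order 2).
h: a_k = 2, 8, 20, 76, 201, 582, 1518, 4064, 10432, …
ICs: h(0) = 2, h′(0) = 8.

f: a_k = 1, 1, 4, 7, 19, 40, 97, 217, 508, …
g: a_k = 0, 1, 0, -1/3, 0, 1/5, 0, -1/7, 0, …
Sum ⇒ L₀ = lclm(L_f,L_g) in ℚ(x)⟨Dx⟩.
Derive L from L₀ (diff closure).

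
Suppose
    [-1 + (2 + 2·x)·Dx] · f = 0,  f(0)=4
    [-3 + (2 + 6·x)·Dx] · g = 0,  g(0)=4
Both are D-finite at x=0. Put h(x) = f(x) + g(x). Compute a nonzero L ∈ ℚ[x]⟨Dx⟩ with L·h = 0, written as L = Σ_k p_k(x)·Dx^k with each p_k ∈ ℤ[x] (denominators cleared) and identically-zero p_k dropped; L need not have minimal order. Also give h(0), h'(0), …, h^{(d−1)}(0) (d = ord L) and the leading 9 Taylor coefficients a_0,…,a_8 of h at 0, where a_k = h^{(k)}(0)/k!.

f: a_k = 4, 2, -1/2, 1/4, -5/32, 7/64, -21/256, 33/512, -429/8192, …
g: a_k = 4, 6, -9/2, 27/4, -405/32, 1701/64, -15309/256, 72171/512, -2814669/8192, …
f+g: L₀ = lclm(L_f,L_g), ord ≤ 1+1.
L = -3 + (8 + 12·x)·Dx + (4 + 16·x + 12·x^2)·Dx^2  (order 2).
h: a_k = 8, 8, -5, 7, -205/16, 427/16, -7665/128, 18051/128, -1407549/4096, …
ICs: h(0) = 8, h′(0) = 8.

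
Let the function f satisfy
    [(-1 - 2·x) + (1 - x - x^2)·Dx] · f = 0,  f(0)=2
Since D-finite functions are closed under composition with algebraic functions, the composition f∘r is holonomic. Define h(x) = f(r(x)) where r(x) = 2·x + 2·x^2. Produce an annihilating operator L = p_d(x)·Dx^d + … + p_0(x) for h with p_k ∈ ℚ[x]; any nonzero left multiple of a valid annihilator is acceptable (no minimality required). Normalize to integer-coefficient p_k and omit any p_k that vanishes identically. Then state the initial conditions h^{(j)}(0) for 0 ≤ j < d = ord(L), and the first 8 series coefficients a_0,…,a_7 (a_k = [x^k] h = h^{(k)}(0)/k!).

L = (2 + 12·x + 24·x^2 + 16·x^3) + (-1 + 2·x + 6·x^2 + 8·x^3 + 4·x^4)·Dx  (order 1).
h: a_k = 2, 4, 20, 80, 320, 1296, 5232, 21120, …
ICs: h(0) = 2.

f: a_k = 2, 2, 4, 6, 10, 16, 26, 42, …
h₀=f(r): pull back L_f along r ⇒ L₀.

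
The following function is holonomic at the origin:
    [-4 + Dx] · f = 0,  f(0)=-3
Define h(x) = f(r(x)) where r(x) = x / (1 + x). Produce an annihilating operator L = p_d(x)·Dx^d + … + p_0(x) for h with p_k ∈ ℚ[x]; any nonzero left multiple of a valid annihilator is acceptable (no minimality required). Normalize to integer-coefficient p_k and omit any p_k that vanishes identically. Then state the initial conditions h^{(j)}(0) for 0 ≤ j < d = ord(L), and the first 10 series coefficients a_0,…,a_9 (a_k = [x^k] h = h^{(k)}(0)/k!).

f: a_k = -3, -12, -24, -32, -32, -128/5, -256/15, -1024/105, -512/105, -2048/945, …
L₀ from L_f via x↦r, Dx↦r'^{-1}Dx.
L = -4 + (1 + 2·x + x^2)·Dx  (order 1).
h: a_k = -3, -12, -12, 4, 4, -28/5, 44/15, 68/105, -316/105, 3316/945, …
ICs: h(0) = -3.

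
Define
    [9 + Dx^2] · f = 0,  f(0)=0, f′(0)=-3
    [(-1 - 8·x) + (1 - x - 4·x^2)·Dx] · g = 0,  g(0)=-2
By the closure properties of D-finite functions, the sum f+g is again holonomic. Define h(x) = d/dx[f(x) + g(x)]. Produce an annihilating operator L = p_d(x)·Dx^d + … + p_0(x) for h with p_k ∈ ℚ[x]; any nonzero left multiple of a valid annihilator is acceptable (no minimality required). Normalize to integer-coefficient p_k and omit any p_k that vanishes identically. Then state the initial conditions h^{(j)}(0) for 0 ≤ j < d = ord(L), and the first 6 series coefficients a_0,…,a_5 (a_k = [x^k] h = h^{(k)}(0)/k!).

L = (2358 + 13068·x + 57006·x^2 + 38520·x^3 + 83520·x^4 + 31104·x^5 + 41472·x^6) + (-189 - 1413·x + 1251·x^2 + 4203·x^3 + 5580·x^4 + 11952·x^5 + 12096·x^6 + 13824·x^7)·Dx + (262 + 1452·x + 6334·x^2 + 4280·x^3 + 9280·x^4 + 3456·x^5 + 4608·x^6)·Dx^2 + (-21 - 157·x + 139·x^2 + 467·x^3 + 620·x^4 + 1328·x^5 + 1344·x^6 + 1536·x^7)·Dx^3  (order 3).
h: a_k = -5, -20, -81/2, -232, -5281/8, -2172, …
ICs: h(0) = -5, h′(0) = -20, h′′(0) = -81.

f: a_k = 0, -3, 0, 9/2, 0, -81/40, …
g: a_k = -2, -2, -10, -18, -58, -130, …
Sum ⇒ L₀ = lclm(L_f,L_g) in ℚ(x)⟨Dx⟩.
Differentiate: ansatz ord ≤ ord L₀ ⇒ L.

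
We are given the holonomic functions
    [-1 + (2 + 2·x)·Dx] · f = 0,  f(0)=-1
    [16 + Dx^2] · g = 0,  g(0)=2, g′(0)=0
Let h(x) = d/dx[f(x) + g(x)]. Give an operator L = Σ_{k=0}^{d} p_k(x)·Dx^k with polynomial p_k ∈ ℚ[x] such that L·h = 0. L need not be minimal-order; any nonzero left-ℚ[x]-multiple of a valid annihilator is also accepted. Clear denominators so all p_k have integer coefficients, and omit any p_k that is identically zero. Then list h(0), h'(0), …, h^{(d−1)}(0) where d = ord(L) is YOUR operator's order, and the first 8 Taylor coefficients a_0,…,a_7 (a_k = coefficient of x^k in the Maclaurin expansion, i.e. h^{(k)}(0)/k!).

f: a_k = -1, -1/2, 1/8, -1/16, 5/128, -7/256, 21/1024, -33/2048, …
g: a_k = 2, 0, -16, 0, 64/3, 0, -512/45, 0, …
Weyl lclm of L_f,L_g ⇒ L₀ (ord ≤ 3).
h=h₀': d/dx-closure on L₀ ⇒ L.
L = (-1264 - 2048·x - 1024·x^2) + (-2144 - 6240·x - 6144·x^2 - 2048·x^3)·Dx + (-79 - 128·x - 64·x^2)·Dx^2 + (-134 - 390·x - 384·x^2 - 128·x^3)·Dx^3  (order 3).
h: a_k = -1/2, -127/4, -3/16, 8207/96, -35/256, -523343/7680, -231/2048, 33689567/1290240, …
ICs: h(0) = -1/2, h′(0) = -127/4, h′′(0) = -3/8.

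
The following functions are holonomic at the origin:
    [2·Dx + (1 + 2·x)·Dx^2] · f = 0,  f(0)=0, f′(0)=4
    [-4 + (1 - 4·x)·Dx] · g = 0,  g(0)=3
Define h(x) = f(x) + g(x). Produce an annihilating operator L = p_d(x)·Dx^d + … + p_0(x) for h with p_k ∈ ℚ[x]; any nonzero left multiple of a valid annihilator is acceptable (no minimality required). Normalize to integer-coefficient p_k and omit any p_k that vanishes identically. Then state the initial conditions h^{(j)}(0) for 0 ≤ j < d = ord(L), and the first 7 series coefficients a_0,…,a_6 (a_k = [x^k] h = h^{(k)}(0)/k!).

L = (-128 - 64·x)·Dx + (-44 - 224·x - 128·x^2)·Dx^2 + (5 - 6·x - 48·x^2 - 32·x^3)·Dx^3  (order 3).
h: a_k = 3, 16, 44, 592/3, 760, 15424/5, 36800/3, …
ICs: h(0) = 3, h′(0) = 16, h′′(0) = 88.

f: a_k = 0, 4, -4, 16/3, -8, 64/5, -64/3, …
g: a_k = 3, 12, 48, 192, 768, 3072, 12288, …
Sum ⇒ L₀ = lclm(L_f,L_g) in ℚ(x)⟨Dx⟩.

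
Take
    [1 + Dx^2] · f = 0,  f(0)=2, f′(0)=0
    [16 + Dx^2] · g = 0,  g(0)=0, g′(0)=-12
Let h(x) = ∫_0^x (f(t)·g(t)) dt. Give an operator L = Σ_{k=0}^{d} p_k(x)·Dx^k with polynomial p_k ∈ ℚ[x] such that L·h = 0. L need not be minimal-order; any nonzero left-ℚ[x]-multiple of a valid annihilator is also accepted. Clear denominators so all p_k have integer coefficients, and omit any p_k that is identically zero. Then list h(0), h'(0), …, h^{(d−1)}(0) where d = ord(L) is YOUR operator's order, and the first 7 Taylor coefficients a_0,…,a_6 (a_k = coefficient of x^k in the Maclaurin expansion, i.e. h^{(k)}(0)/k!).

L = 225·Dx + 34·Dx^3 + Dx^5  (order 5).
h: a_k = 0, 0, -12, 0, 19, 0, -421/30, …
ICs: h(0) = 0, h′(0) = 0, h′′(0) = -24, h′′′(0) = 0, h′′′′(0) = 456.

f: a_k = 2, 0, -1, 0, 1/12, 0, -1/360, …
g: a_k = 0, -12, 0, 32, 0, -128/5, 0, …
L₀ := L_f ⊗_s L_g (sym. prod.), ord ≤ 4.
h=∫₀ˣh₀: take L = L₀·Dx.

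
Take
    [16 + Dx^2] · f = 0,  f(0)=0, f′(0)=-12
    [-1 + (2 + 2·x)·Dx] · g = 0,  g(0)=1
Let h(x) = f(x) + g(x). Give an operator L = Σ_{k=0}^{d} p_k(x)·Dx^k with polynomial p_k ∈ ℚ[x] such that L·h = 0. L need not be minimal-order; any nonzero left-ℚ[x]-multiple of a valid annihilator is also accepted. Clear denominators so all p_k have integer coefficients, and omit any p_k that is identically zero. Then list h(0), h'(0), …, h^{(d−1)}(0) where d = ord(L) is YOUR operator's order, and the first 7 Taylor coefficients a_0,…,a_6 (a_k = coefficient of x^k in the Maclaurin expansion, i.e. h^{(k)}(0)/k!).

L = (-1072 - 2048·x - 1024·x^2) + (2016 + 6112·x + 6144·x^2 + 2048·x^3)·Dx + (-67 - 128·x - 64·x^2)·Dx^2 + (126 + 382·x + 384·x^2 + 128·x^3)·Dx^3  (order 3).
h: a_k = 1, -23/2, -1/8, 513/16, -5/128, -32733/1280, -21/1024, …
ICs: h(0) = 1, h′(0) = -23/2, h′′(0) = -1/4.

f: a_k = 0, -12, 0, 32, 0, -128/5, 0, …
g: a_k = 1, 1/2, -1/8, 1/16, -5/128, 7/256, -21/1024, …
Weyl lclm of L_f,L_g ⇒ L₀ (ord ≤ 3).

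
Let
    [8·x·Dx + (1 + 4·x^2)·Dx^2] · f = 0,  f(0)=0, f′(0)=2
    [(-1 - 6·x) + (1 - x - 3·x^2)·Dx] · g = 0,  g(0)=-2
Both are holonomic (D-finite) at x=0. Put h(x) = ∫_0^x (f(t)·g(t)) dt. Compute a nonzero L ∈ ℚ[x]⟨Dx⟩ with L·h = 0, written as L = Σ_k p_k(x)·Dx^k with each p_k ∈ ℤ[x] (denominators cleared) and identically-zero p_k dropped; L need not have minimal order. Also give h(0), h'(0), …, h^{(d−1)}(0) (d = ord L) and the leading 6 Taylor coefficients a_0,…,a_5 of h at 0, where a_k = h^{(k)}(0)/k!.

f: a_k = 0, 2, 0, -8/3, 0, 32/5, …
g: a_k = -2, -2, -8, -14, -38, -80, …
L₀ := L_f ⊗_s L_g (sym. prod.), ord ≤ 2.
∫: right-multiply L₀ by Dx.
L = (6 + 8·x + 72·x^2)·Dx + (2 + 4·x + 16·x^2 + 72·x^3)·Dx^2 + (-1 + x - x^2 + 4·x^3 + 12·x^4)·Dx^3  (order 3).
h: a_k = 0, 0, -2, -4/3, -8/3, -68/15, …
ICs: h(0) = 0, h′(0) = 0, h′′(0) = -4.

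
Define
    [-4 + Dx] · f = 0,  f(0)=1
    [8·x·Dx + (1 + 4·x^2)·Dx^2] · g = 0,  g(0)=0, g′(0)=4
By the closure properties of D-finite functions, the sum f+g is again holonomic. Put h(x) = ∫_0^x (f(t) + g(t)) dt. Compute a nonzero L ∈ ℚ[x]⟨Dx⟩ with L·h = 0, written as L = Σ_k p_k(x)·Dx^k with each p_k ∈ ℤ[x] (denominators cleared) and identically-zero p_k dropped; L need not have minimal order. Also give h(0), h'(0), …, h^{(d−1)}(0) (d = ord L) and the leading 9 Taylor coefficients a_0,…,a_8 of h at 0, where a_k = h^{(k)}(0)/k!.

L = (8 - 32·x - 96·x^2 - 128·x^3)·Dx^2 + (-6 - 8·x^2 - 64·x^4)·Dx^3 + (1 + 2·x + 8·x^2 + 8·x^3 + 16·x^4)·Dx^4  (order 4).
h: a_k = 0, 1, 4, 8/3, 4/3, 32/15, 32/9, 256/315, -1312/315, …
ICs: h(0) = 0, h′(0) = 1, h′′(0) = 8, h′′′(0) = 16.

f: a_k = 1, 4, 8, 32/3, 32/3, 128/15, 256/45, 1024/315, 512/315, …
g: a_k = 0, 4, 0, -16/3, 0, 64/5, 0, -256/7, 0, …
Sum ⇒ L₀ = lclm(L_f,L_g) in ℚ(x)⟨Dx⟩.
∫: right-multiply L₀ by Dx.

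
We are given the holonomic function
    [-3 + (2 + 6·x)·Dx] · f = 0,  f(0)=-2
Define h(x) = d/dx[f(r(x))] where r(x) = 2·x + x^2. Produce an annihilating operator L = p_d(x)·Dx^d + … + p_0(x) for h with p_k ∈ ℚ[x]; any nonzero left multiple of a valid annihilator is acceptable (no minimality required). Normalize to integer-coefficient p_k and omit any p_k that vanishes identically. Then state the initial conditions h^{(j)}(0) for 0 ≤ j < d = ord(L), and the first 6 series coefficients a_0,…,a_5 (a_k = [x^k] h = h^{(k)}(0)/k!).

f: a_k = -2, -3, 9/4, -27/8, 405/64, -1701/128, …
L₀ from L_f via x↦r, Dx↦r'^{-1}Dx.
h₀' ⇒ L via d/dx closure of L₀.
L = -2 + (-1 - 7·x - 9·x^2 - 3·x^3)·Dx  (order 1).
h: a_k = -6, 12, -54, 252, -1215, 5994, …
ICs: h(0) = -6.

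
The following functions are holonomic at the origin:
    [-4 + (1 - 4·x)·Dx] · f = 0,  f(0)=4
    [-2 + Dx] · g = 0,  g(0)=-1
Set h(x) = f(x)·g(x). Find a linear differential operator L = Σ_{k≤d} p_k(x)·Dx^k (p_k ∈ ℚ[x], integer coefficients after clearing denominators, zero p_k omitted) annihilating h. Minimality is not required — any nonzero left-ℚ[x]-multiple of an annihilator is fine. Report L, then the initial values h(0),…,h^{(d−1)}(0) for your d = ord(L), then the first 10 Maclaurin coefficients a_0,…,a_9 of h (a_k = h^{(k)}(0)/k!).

L = (6 - 8·x) + (-1 + 4·x)·Dx  (order 1).
h: a_k = -4, -24, -104, -1264/3, -1688, -101296/15, -1215568/45, -11345312/105, -136143752/315, -4901175088/2835, …
ICs: h(0) = -4.

f: a_k = 4, 16, 64, 256, 1024, 4096, 16384, 65536, 262144, 1048576, …
g: a_k = -1, -2, -2, -4/3, -2/3, -4/15, -4/45, -8/315, -2/315, -4/2835, …
f·g: L₀ = L_f ⊗_s L_g, ord ≤ 1·1.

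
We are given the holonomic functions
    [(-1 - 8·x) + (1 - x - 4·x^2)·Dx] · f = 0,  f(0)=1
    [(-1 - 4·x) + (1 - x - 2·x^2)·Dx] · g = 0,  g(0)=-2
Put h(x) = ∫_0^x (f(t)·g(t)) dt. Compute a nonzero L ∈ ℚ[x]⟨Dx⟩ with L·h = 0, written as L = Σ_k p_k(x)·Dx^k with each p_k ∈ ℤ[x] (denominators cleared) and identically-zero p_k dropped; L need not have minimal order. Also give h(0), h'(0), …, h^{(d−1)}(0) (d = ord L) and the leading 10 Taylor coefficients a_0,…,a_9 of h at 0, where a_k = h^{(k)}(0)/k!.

f: a_k = 1, 1, 5, 9, 29, 65, 181, 441, 1165, 2929, …
g: a_k = -2, -2, -6, -10, -22, -42, -86, -170, -342, -682, …
Sym-product of L_f,L_g gives L₀ (≤ ord 1).
h=∫h₀ ⇒ L = L₀·Dx.
L = (-2 - 10·x + 18·x^2 + 32·x^3)·Dx + (1 - 2·x - 5·x^2 + 6·x^3 + 8·x^4)·Dx^2  (order 2).
h: a_k = 0, -2, -2, -6, -11, -138/5, -178/3, -142, -647/2, -2302/3, …
ICs: h(0) = 0, h′(0) = -2.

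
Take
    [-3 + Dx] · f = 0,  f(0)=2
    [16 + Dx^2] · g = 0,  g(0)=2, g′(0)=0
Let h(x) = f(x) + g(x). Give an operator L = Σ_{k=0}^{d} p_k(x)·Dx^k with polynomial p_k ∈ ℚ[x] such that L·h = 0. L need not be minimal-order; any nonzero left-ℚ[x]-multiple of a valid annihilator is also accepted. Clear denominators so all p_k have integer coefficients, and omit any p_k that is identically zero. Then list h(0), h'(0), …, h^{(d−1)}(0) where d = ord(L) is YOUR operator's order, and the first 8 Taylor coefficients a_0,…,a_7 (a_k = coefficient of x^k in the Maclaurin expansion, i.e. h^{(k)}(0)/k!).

f: a_k = 2, 6, 9, 9, 27/4, 81/20, 81/40, 243/280, …
g: a_k = 2, 0, -16, 0, 64/3, 0, -512/45, 0, …
Weyl lclm of L_f,L_g ⇒ L₀ (ord ≤ 3).
L = -48 + 16·Dx - 3·Dx^2 + Dx^3  (order 3).
h: a_k = 4, 6, -7, 9, 337/12, 81/20, -3367/360, 243/280, …
ICs: h(0) = 4, h′(0) = 6, h′′(0) = -14.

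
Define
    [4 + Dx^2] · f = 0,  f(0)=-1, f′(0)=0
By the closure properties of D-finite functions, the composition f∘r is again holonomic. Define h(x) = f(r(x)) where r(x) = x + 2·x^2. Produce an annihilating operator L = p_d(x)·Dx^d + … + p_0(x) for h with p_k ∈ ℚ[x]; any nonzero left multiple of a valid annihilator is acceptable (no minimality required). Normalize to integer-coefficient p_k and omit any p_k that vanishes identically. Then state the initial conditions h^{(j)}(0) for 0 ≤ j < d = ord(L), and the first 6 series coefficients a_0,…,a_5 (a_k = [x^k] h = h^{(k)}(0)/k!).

L = (4 + 48·x + 192·x^2 + 256·x^3) - 4·Dx + (1 + 4·x)·Dx^2  (order 2).
h: a_k = -1, 0, 2, 8, 22/3, -16/3, …
ICs: h(0) = -1, h′(0) = 0.

f: a_k = -1, 0, 2, 0, -2/3, 0, …
h₀=f(r): pull back L_f along r ⇒ L₀.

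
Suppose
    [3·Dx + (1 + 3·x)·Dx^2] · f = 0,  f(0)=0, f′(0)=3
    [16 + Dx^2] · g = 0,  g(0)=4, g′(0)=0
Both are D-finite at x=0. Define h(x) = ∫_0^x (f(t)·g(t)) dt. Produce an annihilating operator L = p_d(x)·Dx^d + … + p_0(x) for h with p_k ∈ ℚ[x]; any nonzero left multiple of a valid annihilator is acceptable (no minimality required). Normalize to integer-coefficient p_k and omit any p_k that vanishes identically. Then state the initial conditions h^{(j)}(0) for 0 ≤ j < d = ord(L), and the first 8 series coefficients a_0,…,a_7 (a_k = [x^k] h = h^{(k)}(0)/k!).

L = (2272 + 127488·x + 781056·x^2 + 1769472·x^3 + 1327104·x^4)·Dx + (4416 + 50112·x + 165888·x^2 + 165888·x^3)·Dx^2 + (1022 + 19392·x + 102816·x^2 + 221184·x^3 + 165888·x^4)·Dx^3 + (276 + 3132·x + 10368·x^2 + 10368·x^3)·Dx^4 + (55 + 714·x + 3375·x^2 + 6912·x^3 + 5184·x^4)·Dx^5  (order 5).
h: a_k = 0, 0, 6, -6, -15, 63/5, 86/15, -30/7, …
ICs: h(0) = 0, h′(0) = 0, h′′(0) = 12, h′′′(0) = -36, h′′′′(0) = -360.

f: a_k = 0, 3, -9/2, 9, -81/4, 243/5, -243/2, 2187/7, …
g: a_k = 4, 0, -32, 0, 128/3, 0, -1024/45, 0, …
h₀=f·g: eliminate ⇒ L₀, order ≤ 2·2.
h=∫₀ˣh₀: take L = L₀·Dx.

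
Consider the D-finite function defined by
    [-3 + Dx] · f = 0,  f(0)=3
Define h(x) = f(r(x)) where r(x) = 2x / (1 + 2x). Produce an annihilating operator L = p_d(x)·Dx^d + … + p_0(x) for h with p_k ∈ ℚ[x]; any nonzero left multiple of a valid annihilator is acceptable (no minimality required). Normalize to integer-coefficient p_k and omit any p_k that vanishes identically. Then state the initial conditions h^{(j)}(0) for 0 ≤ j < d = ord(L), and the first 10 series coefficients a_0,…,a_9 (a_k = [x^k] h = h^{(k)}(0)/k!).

L = -6 + (1 + 4·x + 4·x^2)·Dx  (order 1).
h: a_k = 3, 18, 18, -36, 18, 252/5, -828/5, 9864/35, -9738/35, -2556/35, …
ICs: h(0) = 3.

f: a_k = 3, 9, 27/2, 27/2, 81/8, 243/40, 243/80, 729/560, 2187/4480, 729/4480, …
f∘r: x↦r, Dx↦Dx/r' in L_f ⇒ L₀.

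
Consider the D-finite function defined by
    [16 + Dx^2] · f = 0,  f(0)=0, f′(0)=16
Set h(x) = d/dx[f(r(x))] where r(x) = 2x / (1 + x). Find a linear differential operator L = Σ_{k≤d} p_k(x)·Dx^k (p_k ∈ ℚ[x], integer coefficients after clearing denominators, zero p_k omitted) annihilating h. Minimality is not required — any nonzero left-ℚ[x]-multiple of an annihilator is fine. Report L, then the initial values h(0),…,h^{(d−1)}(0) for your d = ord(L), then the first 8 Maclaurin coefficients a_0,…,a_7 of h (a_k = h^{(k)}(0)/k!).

f: a_k = 0, 16, 0, -128/3, 0, 512/15, 0, -4096/315, …
h₀=f(r): pull back L_f along r ⇒ L₀.
Derive L from L₀ (diff closure).
L = (70 + 12·x + 6·x^2) + (6 + 18·x + 18·x^2 + 6·x^3)·Dx + (1 + 4·x + 6·x^2 + 4·x^3 + x^4)·Dx^2  (order 2).
h: a_k = 32, -64, -928, 3968, -13856/3, -12480, 3033952/45, -6999296/45, …
ICs: h(0) = 32, h′(0) = -64.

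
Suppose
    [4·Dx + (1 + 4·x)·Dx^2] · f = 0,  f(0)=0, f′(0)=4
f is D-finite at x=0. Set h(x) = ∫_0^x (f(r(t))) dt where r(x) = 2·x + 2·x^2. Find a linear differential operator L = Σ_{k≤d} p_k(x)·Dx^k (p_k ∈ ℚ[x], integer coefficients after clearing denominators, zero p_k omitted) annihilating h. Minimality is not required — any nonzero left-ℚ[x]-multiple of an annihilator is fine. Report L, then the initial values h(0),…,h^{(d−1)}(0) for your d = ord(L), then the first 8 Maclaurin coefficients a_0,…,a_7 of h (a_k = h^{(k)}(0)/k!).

L = (6 + 16·x + 16·x^2)·Dx^2 + (1 + 10·x + 24·x^2 + 16·x^3)·Dx^3  (order 3).
h: a_k = 0, 0, 4, -8, 80/3, -544/5, 7424/15, -16896/7, …
ICs: h(0) = 0, h′(0) = 0, h′′(0) = 8.

f: a_k = 0, 4, -8, 64/3, -64, 1024/5, -2048/3, 16384/7, …
L₀ from L_f via x↦r, Dx↦r'^{-1}Dx.
h=∫h₀ ⇒ L = L₀·Dx.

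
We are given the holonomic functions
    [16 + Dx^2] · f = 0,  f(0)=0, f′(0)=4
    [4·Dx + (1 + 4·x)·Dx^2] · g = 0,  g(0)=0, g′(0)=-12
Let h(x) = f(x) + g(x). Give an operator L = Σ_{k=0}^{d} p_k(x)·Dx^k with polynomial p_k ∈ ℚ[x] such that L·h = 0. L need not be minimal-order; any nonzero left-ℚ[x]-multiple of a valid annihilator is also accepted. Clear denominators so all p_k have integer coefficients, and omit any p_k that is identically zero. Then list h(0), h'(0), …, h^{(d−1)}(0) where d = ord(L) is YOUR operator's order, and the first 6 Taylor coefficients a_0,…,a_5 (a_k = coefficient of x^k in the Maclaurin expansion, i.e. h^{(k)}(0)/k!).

L = (448 + 512·x + 1024·x^2)·Dx + (48 + 320·x + 768·x^2 + 1024·x^3)·Dx^2 + (28 + 32·x + 64·x^2)·Dx^3 + (3 + 20·x + 48·x^2 + 64·x^3)·Dx^4  (order 4).
h: a_k = 0, -8, 24, -224/3, 192, -9088/15, …
ICs: h(0) = 0, h′(0) = -8, h′′(0) = 48, h′′′(0) = -448.

f: a_k = 0, 4, 0, -32/3, 0, 128/15, …
g: a_k = 0, -12, 24, -64, 192, -3072/5, …
h₀=f+g: left-lcm gives L₀, ord ≤ 4.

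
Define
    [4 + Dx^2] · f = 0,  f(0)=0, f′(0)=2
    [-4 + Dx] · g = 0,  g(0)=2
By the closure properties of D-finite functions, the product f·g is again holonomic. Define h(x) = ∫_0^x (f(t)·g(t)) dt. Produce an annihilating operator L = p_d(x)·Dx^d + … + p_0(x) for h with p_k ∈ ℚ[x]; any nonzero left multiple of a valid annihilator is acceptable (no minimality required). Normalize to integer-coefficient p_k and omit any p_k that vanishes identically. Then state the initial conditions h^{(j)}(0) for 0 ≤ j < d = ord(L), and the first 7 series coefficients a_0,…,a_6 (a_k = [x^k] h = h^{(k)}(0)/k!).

L = 20·Dx - 8·Dx^2 + Dx^3  (order 3).
h: a_k = 0, 0, 2, 16/3, 22/3, 32/5, 164/45, …
ICs: h(0) = 0, h′(0) = 0, h′′(0) = 4.

f: a_k = 0, 2, 0, -4/3, 0, 4/15, 0, …
g: a_k = 2, 8, 16, 64/3, 64/3, 256/15, 512/45, …
L₀ := L_f ⊗_s L_g (sym. prod.), ord ≤ 2.
∫: right-multiply L₀ by Dx.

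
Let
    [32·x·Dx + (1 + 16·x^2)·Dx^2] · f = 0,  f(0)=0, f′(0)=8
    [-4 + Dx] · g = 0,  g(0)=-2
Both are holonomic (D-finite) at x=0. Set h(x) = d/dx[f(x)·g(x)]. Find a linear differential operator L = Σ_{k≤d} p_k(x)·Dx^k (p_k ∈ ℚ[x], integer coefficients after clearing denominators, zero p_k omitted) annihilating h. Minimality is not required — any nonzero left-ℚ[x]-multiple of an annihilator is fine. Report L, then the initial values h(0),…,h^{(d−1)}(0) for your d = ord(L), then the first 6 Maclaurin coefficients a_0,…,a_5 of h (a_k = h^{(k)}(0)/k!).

f: a_k = 0, 8, 0, -128/3, 0, 2048/5, …
g: a_k = -2, -8, -16, -64/3, -64/3, -256/15, …
Product ⇒ symmetric product L₀, ord ≤ 2.
h=h₀': d/dx-closure on L₀ ⇒ L.
L = (16 + 320·x - 768·x^2 + 1024·x^3) + (-96·x + 256·x^2 - 512·x^3)·Dx + (-1 + 4·x - 16·x^2 + 64·x^3)·Dx^2  (order 2).
h: a_k = -16, -128, -128, 2048/3, -1536, -45056/3, …
ICs: h(0) = -16, h′(0) = -128.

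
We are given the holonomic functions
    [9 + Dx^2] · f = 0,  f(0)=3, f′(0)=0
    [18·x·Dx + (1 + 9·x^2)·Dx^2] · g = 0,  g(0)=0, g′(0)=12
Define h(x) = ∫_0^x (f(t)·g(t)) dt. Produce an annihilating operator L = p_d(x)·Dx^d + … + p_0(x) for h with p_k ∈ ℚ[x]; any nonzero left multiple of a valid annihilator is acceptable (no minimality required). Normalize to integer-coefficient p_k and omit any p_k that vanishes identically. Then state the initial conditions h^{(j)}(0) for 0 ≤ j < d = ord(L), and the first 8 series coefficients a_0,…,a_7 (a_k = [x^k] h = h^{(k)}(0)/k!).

f: a_k = 3, 0, -27/2, 0, 81/8, 0, -243/80, 0, …
g: a_k = 0, 12, 0, -36, 0, 972/5, 0, -8748/7, …
L₀ := L_f ⊗_s L_g (sym. prod.), ord ≤ 4.
Integrate: L := L₀·Dx.
L = (810 + 18954·x^2 + 72171·x^4 + 236196·x^6 + 531441·x^8)·Dx + (972·x + 14580·x^3 + 78732·x^5 + 236196·x^7)·Dx^2 + (108 + 2592·x^2 + 13122·x^4 + 52488·x^6 + 118098·x^8)·Dx^3 + (108·x + 1620·x^3 + 8748·x^5 + 26244·x^7)·Dx^4 + (2 + 54·x^2 + 567·x^4 + 2916·x^6 + 6561·x^8)·Dx^5  (order 5).
h: a_k = 0, 0, 18, 0, -135/2, 0, 3969/20, 0, …
ICs: h(0) = 0, h′(0) = 0, h′′(0) = 36, h′′′(0) = 0, h′′′′(0) = -1620.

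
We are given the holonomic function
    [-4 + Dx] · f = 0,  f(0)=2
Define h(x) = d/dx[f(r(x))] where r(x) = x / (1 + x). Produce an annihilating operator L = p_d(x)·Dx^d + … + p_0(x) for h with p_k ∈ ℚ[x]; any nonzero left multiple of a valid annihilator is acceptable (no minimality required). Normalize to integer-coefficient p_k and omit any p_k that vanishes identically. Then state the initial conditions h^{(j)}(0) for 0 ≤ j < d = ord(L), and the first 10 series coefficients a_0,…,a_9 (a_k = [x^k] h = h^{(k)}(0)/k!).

L = (2 - 2·x) + (-1 - 2·x - x^2)·Dx  (order 1).
h: a_k = 8, 16, -8, -32/3, 56/3, -176/15, -136/45, 5056/315, -6632/315, 47344/2835, …
ICs: h(0) = 8.

f: a_k = 2, 8, 16, 64/3, 64/3, 256/15, 512/45, 2048/315, 1024/315, 4096/2835, …
Change of var in L_f (x↦r) gives L₀.
h₀' ⇒ L via d/dx closure of L₀.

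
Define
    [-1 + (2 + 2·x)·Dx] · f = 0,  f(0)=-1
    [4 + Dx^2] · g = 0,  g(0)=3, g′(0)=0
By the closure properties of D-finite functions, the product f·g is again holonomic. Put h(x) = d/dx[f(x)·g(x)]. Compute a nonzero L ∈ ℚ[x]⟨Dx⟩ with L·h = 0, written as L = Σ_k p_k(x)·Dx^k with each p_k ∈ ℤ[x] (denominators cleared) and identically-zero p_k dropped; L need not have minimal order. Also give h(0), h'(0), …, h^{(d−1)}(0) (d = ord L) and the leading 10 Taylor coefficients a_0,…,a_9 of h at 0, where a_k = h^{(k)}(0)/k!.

L = (413 + 1344·x + 1696·x^2 + 1024·x^3 + 256·x^4) + (-52 - 180·x - 192·x^2 - 64·x^3)·Dx + (76 + 280·x + 396·x^2 + 256·x^3 + 64·x^4)·Dx^2  (order 2).
h: a_k = -3/2, 51/4, 135/16, -337/32, -905/256, 5281/2560, 26677/30720, -199649/430080, 338661/2293760, -20939279/123863040, …
ICs: h(0) = -3/2, h′(0) = 51/4.

f: a_k = -1, -1/2, 1/8, -1/16, 5/128, -7/256, 21/1024, -33/2048, 429/32768, -715/65536, …
g: a_k = 3, 0, -6, 0, 2, 0, -4/15, 0, 2/105, 0, …
L₀ := L_f ⊗_s L_g (sym. prod.), ord ≤ 2.
h₀' ⇒ L via d/dx closure of L₀.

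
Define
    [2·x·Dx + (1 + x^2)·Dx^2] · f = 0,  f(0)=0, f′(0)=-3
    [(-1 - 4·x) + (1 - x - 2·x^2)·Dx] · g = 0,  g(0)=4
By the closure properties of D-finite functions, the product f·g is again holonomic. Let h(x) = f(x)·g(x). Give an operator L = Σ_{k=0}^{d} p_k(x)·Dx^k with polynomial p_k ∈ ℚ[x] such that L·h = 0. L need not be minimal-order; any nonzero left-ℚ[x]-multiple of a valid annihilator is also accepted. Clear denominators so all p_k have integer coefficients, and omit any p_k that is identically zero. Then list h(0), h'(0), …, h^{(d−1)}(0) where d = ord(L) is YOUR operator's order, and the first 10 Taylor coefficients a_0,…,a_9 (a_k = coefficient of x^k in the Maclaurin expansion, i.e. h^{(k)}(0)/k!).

f: a_k = 0, -3, 0, 1, 0, -3/5, 0, 3/7, 0, -1/3, …
g: a_k = 4, 4, 12, 20, 44, 84, 172, 340, 684, 1364, …
Product ⇒ symmetric product L₀, ord ≤ 2.
L = (4 + 2·x + 12·x^2) + (2 + 6·x + 4·x^2 + 12·x^3)·Dx + (-1 + x + x^2 + x^3 + 2·x^4)·Dx^2  (order 2).
h: a_k = 0, -12, -12, -32, -56, -612/5, -1172/5, -16712/35, -6624/7, -199772/105, …
ICs: h(0) = 0, h′(0) = -12.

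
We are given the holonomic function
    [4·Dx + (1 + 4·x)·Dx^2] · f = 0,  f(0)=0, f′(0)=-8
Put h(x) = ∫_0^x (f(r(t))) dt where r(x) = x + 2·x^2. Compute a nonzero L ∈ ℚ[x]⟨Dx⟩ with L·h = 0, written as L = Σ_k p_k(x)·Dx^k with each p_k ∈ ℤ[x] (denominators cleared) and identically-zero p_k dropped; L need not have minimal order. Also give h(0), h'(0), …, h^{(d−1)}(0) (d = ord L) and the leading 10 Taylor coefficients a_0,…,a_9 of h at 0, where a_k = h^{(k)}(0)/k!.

L = (16·x + 32·x^2)·Dx^2 + (1 + 8·x + 24·x^2 + 32·x^3)·Dx^3  (order 3).
h: a_k = 0, 0, -4, 0, 16/3, -64/5, 256/15, 0, -512/7, 2048/9, …
ICs: h(0) = 0, h′(0) = 0, h′′(0) = -8.

f: a_k = 0, -8, 16, -128/3, 128, -2048/5, 4096/3, -32768/7, 16384, -524288/9, …
f∘r: x↦r, Dx↦Dx/r' in L_f ⇒ L₀.
∫: right-multiply L₀ by Dx.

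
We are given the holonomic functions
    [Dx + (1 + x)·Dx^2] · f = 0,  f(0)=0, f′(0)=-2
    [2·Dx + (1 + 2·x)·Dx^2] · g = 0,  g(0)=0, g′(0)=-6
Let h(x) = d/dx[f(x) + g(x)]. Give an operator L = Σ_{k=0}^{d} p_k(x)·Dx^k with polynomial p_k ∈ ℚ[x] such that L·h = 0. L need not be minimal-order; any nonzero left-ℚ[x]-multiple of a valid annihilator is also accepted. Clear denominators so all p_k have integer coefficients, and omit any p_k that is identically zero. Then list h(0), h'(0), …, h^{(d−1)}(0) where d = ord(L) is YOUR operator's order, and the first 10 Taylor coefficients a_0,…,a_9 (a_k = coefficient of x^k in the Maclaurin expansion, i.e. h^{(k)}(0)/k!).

f: a_k = 0, -2, 1, -2/3, 1/2, -2/5, 1/3, -2/7, 1/4, -2/9, …
g: a_k = 0, -6, 6, -8, 12, -96/5, 32, -384/7, 96, -512/3, …
h₀=f+g: left-lcm gives L₀, ord ≤ 4.
Differentiate: ansatz ord ≤ ord L₀ ⇒ L.
L = 4 + (6 + 8·x)·Dx + (1 + 3·x + 2·x^2)·Dx^2  (order 2).
h: a_k = -8, 14, -26, 50, -98, 194, -386, 770, -1538, 3074, …
ICs: h(0) = -8, h′(0) = 14.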